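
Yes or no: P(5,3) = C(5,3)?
No

Working:
P(5,3) = 60 but C(5,3) = 10; they differ by a factor of 3! = 6, so the statement does not hold.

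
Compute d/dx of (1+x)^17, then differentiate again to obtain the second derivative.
272(1+x)^15

Working:
First derivative: 17(1+x)^{16}. Second derivative: 17·16·(1+x)^{15} = 272(1+x)^{15}.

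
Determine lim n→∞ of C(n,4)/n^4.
1/24

Solution: C(n,4) ≈ n^4/4! for large n. Limit = 1/4! = 1/24.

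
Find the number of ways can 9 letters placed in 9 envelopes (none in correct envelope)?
133,496

Explanation: Using D(n) = (n-1)[D(n-1) + D(n-2)]:
D(9) = (9-1) × [D(8) + D(7)]
      = 8 × [14833 + 1854]
      = 8 × 16687
      = 133,496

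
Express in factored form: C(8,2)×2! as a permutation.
C(8,2)×2! = [8!/(2!(6)!)]×2! = 8!/(6)! = P(8,2) = 56.

Answer: P(8,2)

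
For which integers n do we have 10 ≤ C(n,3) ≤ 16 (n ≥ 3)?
5

Reasoning: C(4,3)=4; C(5,3)=10; C(6,3)=20. So valid n = 5.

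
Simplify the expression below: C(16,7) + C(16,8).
24,310

Solution: By Pascal's identity: C(17,8) = 24,310.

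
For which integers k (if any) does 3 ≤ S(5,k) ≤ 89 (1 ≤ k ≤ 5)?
2, 3, 4

Explanation: S(5,1)=1; S(5,2)=15; S(5,3)=25; S(5,4)=10; S(5,5)=1. So valid k = 2, 3, 4.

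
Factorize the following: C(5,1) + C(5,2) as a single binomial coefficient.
C(6,2)

Working:
By Pascal's identity: C(5,1) + C(5,2) = C(6,2) = 15.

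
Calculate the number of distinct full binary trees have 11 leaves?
16,796

Reasoning: Using the Catalan number formula: C_n = C(2n, n) / (n+1)
C_10 = C(20, 10) / (10+1)
     = 184756 / 11
     = 16,796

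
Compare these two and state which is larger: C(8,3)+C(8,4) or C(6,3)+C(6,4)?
C(8,3)+C(8,4)
First=126, Second=35.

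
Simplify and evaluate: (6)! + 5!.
(6)! + 5! = (6)·5! + 5! = (6+1)·5! = 7·5! = 840.
Final answer: 840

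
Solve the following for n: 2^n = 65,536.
16

Explanation: 65,536 = 1,024 × 64 = 2^10 × 2^6 = 2^16, so n = 16.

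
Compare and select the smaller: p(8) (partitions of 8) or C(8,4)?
p(8)

Working:
Pentagonal recurrence p(n) = p(n−1) + p(n−2) − p(n−5) − p(n−7) + …: p(8) = p(7) + p(6) − p(3) − p(1) = 15 + 11 − 3 − 1 = 22; C(8,4) = 70.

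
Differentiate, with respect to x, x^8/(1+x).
Quotient rule: [8x^{7}(1+x) - x^8]/(1+x)².

Answer: (8x^7(1+x) - x^8)/(1+x)²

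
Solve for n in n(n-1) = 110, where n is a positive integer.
n² − n − 110 = 0, so n = (1 ± √(1 + 4·110))/2 = (1 ± √441)/2 = (1 ± 21)/2, i.e. n = 11 or n = -10. Taking the positive root, n = 11 (check: 11×10 = 110).
Final answer: 11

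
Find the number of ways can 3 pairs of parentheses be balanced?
5

Reasoning: Using the Catalan number formula: C_n = C(2n, n) / (n+1)
C_3 = C(6, 3) / (3+1)
     = 20 / 4
     = 5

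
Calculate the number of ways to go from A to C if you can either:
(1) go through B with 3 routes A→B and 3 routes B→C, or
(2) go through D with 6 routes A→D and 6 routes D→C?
45

Reasoning: Route via B: 3×3=9. Route via D: 6×6=36. Total: 45.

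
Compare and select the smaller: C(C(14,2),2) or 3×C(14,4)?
C(C(14,2),2)=4,095, 3×C(14,4)=3,003.
Final answer: 3×C(14,4)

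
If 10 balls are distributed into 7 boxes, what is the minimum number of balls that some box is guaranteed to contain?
2

Working:
Pigeonhole: ⌈10/7⌉ = 2.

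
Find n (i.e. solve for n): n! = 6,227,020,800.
n! is strictly increasing. 11! = 39,916,800, 12! = 479,001,600, 13! = 6,227,020,800 ✓. So n = 13.
Final answer: 13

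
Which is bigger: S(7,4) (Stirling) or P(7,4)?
P(7,4)

Reasoning: S(7,4) = 4·S(6,4) + S(6,3) = 4·65 + 90 = 350; P(7,4) = 840.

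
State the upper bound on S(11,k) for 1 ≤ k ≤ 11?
246,730

Solution: Row S(11,k) for k = 1..11 (via S(n,k) = k·S(n−1,k) + S(n−1,k−1)): 1, 1,023, 28,501, 145,750, 246,730, 179,487, 63,987, 11,880, 1,155, 55, 1. The row is unimodal; maximum at k = 5: 246,730.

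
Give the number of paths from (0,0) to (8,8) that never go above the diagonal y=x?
1,430
Counted by the Catalan number C_8: C_8 = C(16,8)/(8+1) = 12,870/9 = 1,430.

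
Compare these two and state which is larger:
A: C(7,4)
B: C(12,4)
A=C(7,4)=35, B=C(12,4)=495.

Answer: B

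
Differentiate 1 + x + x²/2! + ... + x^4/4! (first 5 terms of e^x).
Differentiating term by term gives the first 4 terms of e^x.
Final answer: 1 + x + x²/2! + ... + x^3/3!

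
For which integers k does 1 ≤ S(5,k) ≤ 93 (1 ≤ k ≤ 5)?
1, 2, 3, 4, 5

Solution: S(5,1)=1; S(5,2)=15; S(5,3)=25; S(5,4)=10; S(5,5)=1. So valid k = 1, 2, 3, 4, 5.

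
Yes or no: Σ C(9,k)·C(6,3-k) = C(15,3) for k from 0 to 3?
Yes

Vandermonde's identity gives C(15,3) = 455; RHS C(15,3) = 455.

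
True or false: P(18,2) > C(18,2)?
True

Working:
P(18,2) = 306 and C(18,2) = 153; P(n,r) = r! × C(n,r) so P > C whenever r ≥ 2.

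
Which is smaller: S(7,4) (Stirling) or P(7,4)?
S(7,4) = 4·S(6,4) + S(6,3) = 4·65 + 90 = 350; P(7,4) = 840.

Answer: S(7,4)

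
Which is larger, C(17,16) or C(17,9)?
C(17,9)

C(17,16)=17, C(17,9)=24,310.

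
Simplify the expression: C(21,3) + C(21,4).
7,315

By Pascal's identity: C(22,4) = 7,315.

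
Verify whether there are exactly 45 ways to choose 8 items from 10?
True

Solution: C(10,8) = 45.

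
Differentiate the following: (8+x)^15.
15(8+x)^14

Explanation: Using the power rule: d/dx (8+x)^15 = 15(8+x)^{14}.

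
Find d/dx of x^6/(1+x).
(6x^5(1+x) - x^6)/(1+x)²

Reasoning: Quotient rule: [6x^{5}(1+x) - x^6]/(1+x)².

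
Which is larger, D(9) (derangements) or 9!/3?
D(9)

Explanation: D(9) = (9-1)·[D(8) + D(7)] = 8·[14,833 + 1,854] = 133,496; 9!/3 = 362,880/3 = 120,960.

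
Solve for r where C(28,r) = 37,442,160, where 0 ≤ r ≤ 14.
13

Explanation: C(28,r) is increasing for 0 ≤ r ≤ 14. Stepping up (C(28,r+1) = C(28,r)·(28−r)/(r+1)): C(28,1) = 28, C(28,2) = 378, C(28,3) = 3,276, C(28,4) = 20,475, C(28,5) = 98,280, C(28,6) = 376,740, C(28,7) = 1,184,040, C(28,8) = 3,108,105, C(28,9) = 6,906,900, C(28,10) = 13,123,110, C(28,11) = 21,474,180, C(28,12) = 30,421,755, C(28,13) = 37,442,160 ✓. So r = 13.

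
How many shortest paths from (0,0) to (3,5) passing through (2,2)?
24

To (2,2): C(4,2)=6. From there: C(4,1)=4. Total: 24.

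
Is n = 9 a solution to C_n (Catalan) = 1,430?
C_9 = C(18,9)/(9+1) = 48,620/10 = 4,862, which does not equal 1,430.
Final answer: No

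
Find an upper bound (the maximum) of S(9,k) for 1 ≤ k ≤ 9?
7,770

Row S(9,k) for k = 1..9 (via S(n,k) = k·S(n−1,k) + S(n−1,k−1)): 1, 255, 3,025, 7,770, 6,951, 2,646, 462, 36, 1. The row is unimodal; maximum at k = 4: 7,770.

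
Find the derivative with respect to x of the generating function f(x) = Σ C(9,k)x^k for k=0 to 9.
Σ k·C(9,k)x^(k-1) for k=1 to 9

Solution: Term-by-term differentiation gives Σ k·C(9,k)x^{k-1} for k=1 to 9.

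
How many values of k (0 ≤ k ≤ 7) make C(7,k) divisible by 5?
2

Solution: Checking C(7,k) mod 5 for k = 0..7: divisible at k = 3, 4. That's 2 values.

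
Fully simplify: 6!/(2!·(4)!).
15

Solution: This is C(6,2) = 15.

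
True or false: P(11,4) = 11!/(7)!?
Permutation formula P(n,k) = n!/(n-k)!: 11!/7! = 39,916,800/5,040 = 7,920 = P(11,4). The statement holds.

Answer: True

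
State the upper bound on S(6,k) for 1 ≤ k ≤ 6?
90

Row S(6,k) for k = 1..6 (via S(n,k) = k·S(n−1,k) + S(n−1,k−1)): 1, 31, 90, 65, 15, 1. The row is unimodal; maximum at k = 3: 90.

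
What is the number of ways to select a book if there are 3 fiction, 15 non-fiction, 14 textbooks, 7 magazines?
39

By the addition principle: 3 + 15 + 14 + 7 = 39.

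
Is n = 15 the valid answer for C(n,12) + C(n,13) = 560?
C(15,12) + C(15,13) = 455 + 105 = 560, which equals 560.
Final answer: Yes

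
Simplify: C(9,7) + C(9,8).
45

By Pascal's identity: C(10,8) = 45.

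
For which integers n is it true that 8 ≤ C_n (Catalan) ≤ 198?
4, 5, 6

C_3=5; C_4=14; C_5=42; C_6=132; C_7=429. So valid n = 4, 5, 6.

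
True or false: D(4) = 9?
True

Working:
Derangements of 4 elements: D(4) = (4-1)·[D(3) + D(2)] = 3·[2 + 1] = 9.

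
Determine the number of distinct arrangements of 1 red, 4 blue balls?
Multinomial: 5!/(1! × 4!) = 5.

Answer: 5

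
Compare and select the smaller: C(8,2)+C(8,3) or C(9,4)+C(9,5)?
C(8,2)+C(8,3)

First=84, Second=252.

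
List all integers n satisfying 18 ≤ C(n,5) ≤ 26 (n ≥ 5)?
7

Solution: C(6,5)=6; C(7,5)=21; C(8,5)=56. So valid n = 7.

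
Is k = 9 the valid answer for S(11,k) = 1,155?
S(11,9) = 9·S(10,9) + S(10,8) = 9·45 + 750 = 1,155, which equals 1,155.

Answer: Yes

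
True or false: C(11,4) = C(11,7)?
True

Explanation: C(11,4) = C(11,11-4) by the symmetry property; both equal 330.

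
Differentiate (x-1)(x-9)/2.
(2x - 10)/2
d/dx[(x-1)(x-9)] = (x-9) + (x-1) = 2x - 10. Dividing by 2 gives (2x - 10)/2.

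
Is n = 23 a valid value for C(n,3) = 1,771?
Yes

Explanation: C(23,3) = 23·22·21/3! = 10,626/6 = 1,771, which equals 1,771.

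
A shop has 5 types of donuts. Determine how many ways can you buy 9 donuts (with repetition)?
715

Reasoning: Stars and bars: C(9+5-1, 9) = C(13, 9) = 715.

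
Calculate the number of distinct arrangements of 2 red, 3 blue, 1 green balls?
Multinomial: 6!/(2! × 3! × 1!) = 60.

Answer: 60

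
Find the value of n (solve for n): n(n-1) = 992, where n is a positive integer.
32

Explanation: n² − n − 992 = 0, so n = (1 ± √(1 + 4·992))/2 = (1 ± √3,969)/2 = (1 ± 63)/2, i.e. n = 32 or n = -31. Taking the positive root, n = 32 (check: 32×31 = 992).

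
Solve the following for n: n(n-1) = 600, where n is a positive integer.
n² − n − 600 = 0, so n = (1 ± √(1 + 4·600))/2 = (1 ± √2,401)/2 = (1 ± 49)/2, i.e. n = 25 or n = -24. Taking the positive root, n = 25 (check: 25×24 = 600).
Final answer: 25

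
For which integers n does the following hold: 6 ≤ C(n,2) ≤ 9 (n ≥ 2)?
4

Working:
C(3,2)=3; C(4,2)=6; C(5,2)=10. So valid n = 4.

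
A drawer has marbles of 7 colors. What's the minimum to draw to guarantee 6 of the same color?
36

Reasoning: Worst case: 5 of each = 35. One more: 36.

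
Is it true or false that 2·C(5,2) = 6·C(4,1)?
False

Solution: Absorption identity k·C(n,k) = n·C(n-1,k-1). LHS = 2·10 = 20; RHS = 6·4 = 24.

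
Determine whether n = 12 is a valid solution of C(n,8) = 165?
No

Solution: C(12,8) = 12·11·10·9·8·7·6·5/8! = 19,958,400/40,320 = 495, which does not equal 165.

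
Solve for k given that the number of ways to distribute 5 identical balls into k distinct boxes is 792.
Stars and bars: the count is C(5+k−1, k−1), increasing in k. k=6: C(10,5) = 252, k=7: C(11,6) = 462, k=8: C(12,7) = 792 ✓. So k = 8.

Answer: 8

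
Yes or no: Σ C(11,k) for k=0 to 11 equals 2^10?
No

Binomial theorem: Σ C(11,k) = (1+1)^11 = 2^11 = 2,048; RHS 2^10 = 1,024.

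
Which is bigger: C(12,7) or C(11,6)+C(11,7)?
Equal

Reasoning: By Pascal's identity: C(12,7) = C(11,6)+C(11,7) = 792. Equal.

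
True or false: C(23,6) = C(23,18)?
False

Working:
C(23,6) = 100,947 but C(23,18) = 33,649; symmetry gives C(23,6) = C(23,17), not C(23,18).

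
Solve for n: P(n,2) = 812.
29
P(n,2) = n(n−1) is increasing in n; n(n−1) ≈ (n−0.5)^2 = 812 gives n ≈ 29.0. Check: P(27,2) = 702, P(28,2) = 756, P(29,2) = 812 ✓. So n = 29.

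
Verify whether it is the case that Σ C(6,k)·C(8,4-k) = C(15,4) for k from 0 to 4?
False

Working:
Vandermonde's identity gives C(14,4) = 1,001; RHS C(15,4) = 1,365.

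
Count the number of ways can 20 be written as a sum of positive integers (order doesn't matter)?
627

Solution: Pentagonal recurrence p(n) = p(n−1) + p(n−2) − p(n−5) − p(n−7) + …: p(20) = p(19) + p(18) − p(15) − p(13) + p(8) + p(5) = 490 + 385 − 176 − 101 + 22 + 7 = 627.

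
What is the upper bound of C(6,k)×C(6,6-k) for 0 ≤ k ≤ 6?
400

C(6,k)·C(6,6-k) = C(6,k)², maximised at the centre k = 3: C(6,3)² = 400.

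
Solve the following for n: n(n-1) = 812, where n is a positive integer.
n² − n − 812 = 0, so n = (1 ± √(1 + 4·812))/2 = (1 ± √3,249)/2 = (1 ± 57)/2, i.e. n = 29 or n = -28. Taking the positive root, n = 29 (check: 29×28 = 812).

Answer: 29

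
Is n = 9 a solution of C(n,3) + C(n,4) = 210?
Yes

Reasoning: C(9,3) + C(9,4) = 84 + 126 = 210, which equals 210.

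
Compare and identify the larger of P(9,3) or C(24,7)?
C(24,7)

P(9,3)=504, C(24,7)=346,104.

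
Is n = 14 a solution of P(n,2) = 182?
Yes

Solution: P(14,2) = 14·13 = 182, which equals 182.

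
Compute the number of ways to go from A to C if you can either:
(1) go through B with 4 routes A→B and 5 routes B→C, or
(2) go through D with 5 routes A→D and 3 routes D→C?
Route via B: 4×5=20. Route via D: 5×3=15. Total: 35.

Answer: 35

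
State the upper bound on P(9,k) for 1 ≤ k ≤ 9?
P(9,k) increases in k, so maximum at k = 9: 9! = 362,880.

Answer: 362,880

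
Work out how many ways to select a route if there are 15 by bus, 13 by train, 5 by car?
33

Reasoning: By the addition principle: 15 + 13 + 5 = 33.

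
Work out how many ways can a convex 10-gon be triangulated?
1,430

Using the Catalan number formula: C_n = C(2n, n) / (n+1)
C_8 = C(16, 8) / (8+1)
     = 12870 / 9
     = 1,430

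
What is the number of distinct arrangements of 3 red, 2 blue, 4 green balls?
1,260

Multinomial: 9!/(3! × 2! × 4!) = 1,260.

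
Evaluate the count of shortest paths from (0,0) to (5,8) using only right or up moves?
1,287

Solution: Choose 5 rights from 13 moves: C(13,5) = 1,287.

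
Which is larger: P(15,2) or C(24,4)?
C(24,4)

Solution: P(15,2)=210, C(24,4)=10,626.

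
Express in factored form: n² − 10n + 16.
(n − 2)(n − 8)

Working:
Seek roots whose sum is 10 and product is 16: (2, 8). So n² − 10n + 16 = (n − 2)(n − 8).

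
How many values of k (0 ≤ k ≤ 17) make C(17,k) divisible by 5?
6

Reasoning: Checking C(17,k) mod 5 for k = 0..17: divisible at k = 3, 4, 8, 9, 13, 14. That's 6 values.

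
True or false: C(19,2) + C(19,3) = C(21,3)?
False

Explanation: Pascal's identity gives C(20,3) = 1,140, whereas C(21,3) = 1,330.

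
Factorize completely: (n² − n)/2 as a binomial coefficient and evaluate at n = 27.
C(n,2); C(27,2) = 351
(n² − n)/2 = n(n−1)/2 = C(n,2). At n = 27: C(27,2) = 351.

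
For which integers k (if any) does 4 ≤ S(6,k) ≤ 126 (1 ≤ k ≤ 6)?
2, 3, 4, 5

Reasoning: S(6,1)=1; S(6,2)=31; S(6,3)=90; S(6,4)=65; S(6,5)=15; S(6,6)=1. So valid k = 2, 3, 4, 5.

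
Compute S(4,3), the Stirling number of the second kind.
6

Explanation: Using the Stirling recurrence: S(n,k) = k·S(n-1,k) + S(n-1,k-1)
S(4,3) = 3·S(3,3) + S(3,2)
         = 3·1 + 3
         = 3 + 3
         = 6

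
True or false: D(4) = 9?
True

Explanation: Derangements of 4 elements: D(4) = (4-1)·[D(3) + D(2)] = 3·[2 + 1] = 9.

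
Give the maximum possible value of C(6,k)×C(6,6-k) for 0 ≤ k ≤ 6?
400

Reasoning: C(6,k)·C(6,6-k) = C(6,k)², maximised at the centre k = 3: C(6,3)² = 400.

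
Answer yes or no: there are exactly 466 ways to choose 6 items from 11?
C(11,6) = 462 ≠ 466.

Answer: No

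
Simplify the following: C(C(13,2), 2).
3,003

Reasoning: C(13,2) = 78, then C(78, 2) = 3,003.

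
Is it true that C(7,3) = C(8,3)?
False

Solution: LHS = C(7,3) = 35; RHS = C(8,3) = 56. 35 ≠ 56, so the statement does not hold.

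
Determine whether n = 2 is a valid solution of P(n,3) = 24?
P(2,3) = 0 since 3 > 2, which does not equal 24.
Final answer: No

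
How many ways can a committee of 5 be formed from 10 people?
252

Explanation: C(10,5) = 10! / (5! × (10-5)!)
         = 10! / (5! × 5!)
         = 252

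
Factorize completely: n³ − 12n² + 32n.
n(n − 4)(n − 8)

Working:
n³ − 12n² + 32n = n(n² − 12n + 32) = n(n − 4)(n − 8).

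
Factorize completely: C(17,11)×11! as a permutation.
P(17,11)

C(17,11)×11! = [17!/(11!(6)!)]×11! = 17!/(6)! = P(17,11) = 494,010,316,800.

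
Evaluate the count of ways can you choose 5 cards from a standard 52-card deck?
2,598,960

Working:
C(52,5) = 2,598,960.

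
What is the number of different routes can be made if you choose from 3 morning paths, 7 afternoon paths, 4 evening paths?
84

By the multiplication principle: 3 × 7 × 4 = 84.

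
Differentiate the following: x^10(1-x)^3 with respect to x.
10x^9(1-x)^3 - 3x^10(1-x)^2

Working:
Product rule: 10x^{9}(1-x)^{3} + x^10·(-3)(1-x)^{2}.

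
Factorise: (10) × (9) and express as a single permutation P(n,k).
P(10,2) = 10!/(8)!

Solution: Product of 2 consecutive descending integers starting at 10: P(10,2) = 10!/8! = 90.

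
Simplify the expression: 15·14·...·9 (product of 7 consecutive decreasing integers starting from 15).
32,432,400
This is P(15,7) = 15!/(8)! = 32,432,400.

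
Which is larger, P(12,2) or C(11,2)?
P(12,2)

P(12,2)=132, C(11,2)=55.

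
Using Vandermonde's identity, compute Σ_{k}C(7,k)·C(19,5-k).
65,780

Reasoning: = C(7+19,5) = C(26,5) = 65,780.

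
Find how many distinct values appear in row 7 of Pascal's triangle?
Row 7 has entries C(7,0)..C(7,7); by symmetry C(7,k)=C(7,7-k), giving 4 distinct values.
Final answer: 4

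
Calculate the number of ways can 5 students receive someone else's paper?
Using D(n) = (n-1)[D(n-1) + D(n-2)]:
D(5) = (5-1) × [D(4) + D(3)]
      = 4 × [9 + 2]
      = 4 × 11
      = 44

Answer: 44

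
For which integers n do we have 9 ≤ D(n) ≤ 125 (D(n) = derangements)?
4, 5

Explanation: Using D(n) = (n−1)[D(n−1) + D(n−2)] with D(1)=0, D(2)=1: D(3)=2; D(4)=9; D(5)=44; D(6)=265. So valid n = 4, 5.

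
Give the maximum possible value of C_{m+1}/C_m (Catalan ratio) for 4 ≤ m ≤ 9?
38/11

C_{m+1}/C_m = 2(2m+1)/(m+2), which increases with m. Maximum at m = 9: 2·19/11 = 38/11.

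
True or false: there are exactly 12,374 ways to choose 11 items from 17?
False

C(17,11) = 12,376 ≠ 12374.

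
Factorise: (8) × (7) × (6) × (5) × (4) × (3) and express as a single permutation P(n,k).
Product of 6 consecutive descending integers starting at 8: P(8,6) = 8!/2! = 20,160.
Final answer: P(8,6) = 8!/(2)!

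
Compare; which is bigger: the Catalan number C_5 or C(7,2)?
C_5

Working:
C_5 = C(10,5)/(5+1) = 252/6 = 42; C(7,2) = 21.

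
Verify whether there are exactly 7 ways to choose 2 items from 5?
False

Solution: C(5,2) = 10 ≠ 7.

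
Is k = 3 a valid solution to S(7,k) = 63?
No

Reasoning: S(7,3) = 3·S(6,3) + S(6,2) = 3·90 + 31 = 301, which does not equal 63.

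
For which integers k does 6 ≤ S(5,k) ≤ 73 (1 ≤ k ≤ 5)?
2, 3, 4

Explanation: S(5,1)=1; S(5,2)=15; S(5,3)=25; S(5,4)=10; S(5,5)=1. So valid k = 2, 3, 4.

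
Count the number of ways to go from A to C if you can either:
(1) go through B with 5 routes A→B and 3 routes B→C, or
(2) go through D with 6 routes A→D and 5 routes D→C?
45
Route via B: 5×3=15. Route via D: 6×5=30. Total: 45.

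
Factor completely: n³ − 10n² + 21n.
n³ − 10n² + 21n = n(n² − 10n + 21) = n(n − 3)(n − 7).

Answer: n(n − 3)(n − 7)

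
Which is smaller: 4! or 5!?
4!=24, 5!=120. 5! > 4!.

Answer: 4!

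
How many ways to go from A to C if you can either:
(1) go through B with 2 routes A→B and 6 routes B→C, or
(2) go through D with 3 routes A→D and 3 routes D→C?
21
Route via B: 2×6=12. Route via D: 3×3=9. Total: 21.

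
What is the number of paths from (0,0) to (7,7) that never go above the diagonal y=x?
429

Explanation: Counted by the Catalan number C_7: C_7 = C(14,7)/(7+1) = 3,432/8 = 429.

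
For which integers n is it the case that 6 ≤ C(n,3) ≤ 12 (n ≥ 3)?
5
C(4,3)=4; C(5,3)=10; C(6,3)=20. So valid n = 5.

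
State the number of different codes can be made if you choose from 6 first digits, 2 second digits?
12

Explanation: By the multiplication principle: 6 × 2 = 12.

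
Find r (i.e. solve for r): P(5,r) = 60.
3

Solution: P(5,r) = 5·4·…·(5−r+1), a product of r factors. Multiplying down from 5: 5 = 5; 5·4 = 20; 5·4·3 = 60 ✓ (3 factors). So r = 3.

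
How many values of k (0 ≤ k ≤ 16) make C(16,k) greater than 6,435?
Row 16 is unimodal and symmetric about k=16/2. C(16,5)=4,368 ≤ 6,435; C(16,6)=8,008 > 6,435; by symmetry C(16,k) > 6,435 for k = 6..10. That's 10 - 6 + 1 = 5 values.
Final answer: 5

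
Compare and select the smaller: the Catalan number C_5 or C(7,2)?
C(7,2)

Solution: C_5 = C(10,5)/(5+1) = 252/6 = 42; C(7,2) = 21.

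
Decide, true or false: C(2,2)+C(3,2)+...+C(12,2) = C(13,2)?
Hockey stick identity gives Σ = C(13,3) = 286; RHS C(13,2) = 78.
Final answer: False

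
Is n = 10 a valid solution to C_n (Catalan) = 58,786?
C_10 = C(20,10)/(10+1) = 184,756/11 = 16,796, which does not equal 58,786.

Answer: No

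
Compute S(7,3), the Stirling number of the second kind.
301

Reasoning: Using the Stirling recurrence: S(n,k) = k·S(n-1,k) + S(n-1,k-1)
S(7,3) = 3·S(6,3) + S(6,2)
         = 3·90 + 31
         = 270 + 31
         = 301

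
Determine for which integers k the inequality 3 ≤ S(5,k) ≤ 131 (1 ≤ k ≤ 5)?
2, 3, 4

Solution: S(5,1)=1; S(5,2)=15; S(5,3)=25; S(5,4)=10; S(5,5)=1. So valid k = 2, 3, 4.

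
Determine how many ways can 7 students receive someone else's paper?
Using D(n) = (n-1)[D(n-1) + D(n-2)]:
D(7) = (7-1) × [D(6) + D(5)]
      = 6 × [265 + 44]
      = 6 × 309
      = 1,854
Final answer: 1,854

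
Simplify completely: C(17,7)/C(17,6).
11/7

Reasoning: C(n,k+1)/C(n,k) = (n−k)/(k+1). Here (17−6)/(6+1) = 11/7 = 11/7.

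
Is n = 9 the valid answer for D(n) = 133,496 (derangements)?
Yes

Explanation: D(9) = (9-1)·[D(8) + D(7)] = 8·[14,833 + 1,854] = 133,496, which equals 133,496.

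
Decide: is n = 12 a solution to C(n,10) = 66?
C(12,10) = 12·11·10·9·8·7·6·5·4·3/10! = 239,500,800/3,628,800 = 66, which equals 66.
Final answer: Yes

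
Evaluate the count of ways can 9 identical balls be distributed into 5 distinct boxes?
C(9+5-1, 5-1) = C(13, 4) = 715.
Final answer: 715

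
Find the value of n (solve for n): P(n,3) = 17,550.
27

P(n,3) = n(n−1)(n−2) is increasing in n; n(n−1)(n−2) ≈ (n−1)^3 = 17,550 gives n ≈ 27.0. Check: P(25,3) = 13,800, P(26,3) = 15,600, P(27,3) = 17,550 ✓. So n = 27.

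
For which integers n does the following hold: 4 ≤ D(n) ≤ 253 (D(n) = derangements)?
4, 5

Working:
Using D(n) = (n−1)[D(n−1) + D(n−2)] with D(1)=0, D(2)=1: D(3)=2; D(4)=9; D(5)=44; D(6)=265. So valid n = 4, 5.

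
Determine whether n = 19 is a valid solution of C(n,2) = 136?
No

C(19,2) = 19·18/2! = 342/2 = 171, which does not equal 136.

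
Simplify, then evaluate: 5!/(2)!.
60

Explanation: This equals 5×4×3 = 60.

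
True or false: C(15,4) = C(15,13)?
C(15,4) = 1,365 but C(15,13) = 105; symmetry gives C(15,4) = C(15,11), not C(15,13).
Final answer: False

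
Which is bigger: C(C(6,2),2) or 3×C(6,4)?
C(C(6,2),2)

Solution: C(C(6,2),2)=105, 3×C(6,4)=45.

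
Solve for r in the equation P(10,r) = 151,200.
6
P(10,r) = 10·9·…·(10−r+1), a product of r factors. Multiplying down from 10: 10 = 10; 10·9 = 90; 10·9·8 = 720; 10·9·8·7 = 5,040; 10·9·8·7·6 = 30,240; 10·9·8·7·6·5 = 151,200 ✓ (6 factors). So r = 6.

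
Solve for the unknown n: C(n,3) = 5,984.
34

C(n,3) = n(n−1)(n−2)/3! is increasing in n, and n(n−1)(n−2) = 3!·5,984 = 35,904 ≈ (n−1)^3 gives n ≈ 34.0. Check: C(32,3) = 4,960, C(33,3) = 5,456, C(34,3) = 5,984 ✓. So n = 34.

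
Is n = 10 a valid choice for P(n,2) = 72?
No
P(10,2) = 10·9 = 90, which does not equal 72.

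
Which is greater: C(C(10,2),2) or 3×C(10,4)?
C(C(10,2),2)

C(C(10,2),2)=990, 3×C(10,4)=630.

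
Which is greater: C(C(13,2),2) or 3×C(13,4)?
C(C(13,2),2)
C(C(13,2),2)=3,003, 3×C(13,4)=2,145.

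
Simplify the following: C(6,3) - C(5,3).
10

Solution: C(6,3) - C(5,3) = C(5,2) = 10.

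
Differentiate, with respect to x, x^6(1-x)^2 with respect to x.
6x^5(1-x)^2 - 2x^6(1-x)^1

Reasoning: Product rule: 6x^{5}(1-x)^{2} + x^6·(-2)(1-x)^{1}.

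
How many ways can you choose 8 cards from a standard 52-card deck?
752,538,150

C(52,8) = 752,538,150.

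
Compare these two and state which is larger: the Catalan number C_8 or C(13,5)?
C_8

C_8 = C(16,8)/(8+1) = 12,870/9 = 1,430; C(13,5) = 1,287.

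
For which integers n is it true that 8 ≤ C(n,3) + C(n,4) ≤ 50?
5, 6

Reasoning: C(4,3)+C(4,4)=5; C(5,3)+C(5,4)=15; C(6,3)+C(6,4)=35; C(7,3)+C(7,4)=70. So valid n = 5, 6.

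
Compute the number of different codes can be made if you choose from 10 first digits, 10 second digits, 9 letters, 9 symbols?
8,100

Working:
By the multiplication principle: 10 × 10 × 9 × 9 = 8,100.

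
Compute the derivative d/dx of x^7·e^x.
(7x^6 + x^7)e^x

Product rule: d/dx[x^7]·e^x + x^7·d/dx[e^x] = 7x^{6}e^x + x^7e^x.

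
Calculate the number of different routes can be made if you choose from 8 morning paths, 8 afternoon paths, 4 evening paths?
256

Solution: By the multiplication principle: 8 × 8 × 4 = 256.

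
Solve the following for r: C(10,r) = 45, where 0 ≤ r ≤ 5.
2

Explanation: C(10,r) is increasing for 0 ≤ r ≤ 5. Stepping up (C(10,r+1) = C(10,r)·(10−r)/(r+1)): C(10,1) = 10, C(10,2) = 45 ✓. So r = 2.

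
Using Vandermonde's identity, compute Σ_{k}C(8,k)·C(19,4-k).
= C(8+19,4) = C(27,4) = 17,550.
Final answer: 17,550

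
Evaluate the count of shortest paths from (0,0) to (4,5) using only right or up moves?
126

Choose 4 rights from 9 moves: C(9,4) = 126.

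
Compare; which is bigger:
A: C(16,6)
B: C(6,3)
A

Working:
A=C(16,6)=8,008, B=C(6,3)=20.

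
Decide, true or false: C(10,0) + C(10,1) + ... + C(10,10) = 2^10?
True
Binomial theorem with x = y = 1: Σ C(10,i) = (1+1)^10 = 2^10 = 1,024. The statement holds.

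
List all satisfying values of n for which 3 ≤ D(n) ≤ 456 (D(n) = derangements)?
Using D(n) = (n−1)[D(n−1) + D(n−2)] with D(1)=0, D(2)=1: D(3)=2; D(4)=9; D(5)=44; D(6)=265; D(7)=1,854. So valid n = 4, 5, 6.

Answer: 4, 5, 6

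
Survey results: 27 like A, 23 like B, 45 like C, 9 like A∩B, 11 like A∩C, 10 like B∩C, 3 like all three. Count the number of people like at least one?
68
|A∪B∪C| = 27+23+45-9-11-10+3 = 68.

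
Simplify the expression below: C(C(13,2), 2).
3,003

Explanation: C(13,2) = 78, then C(78, 2) = 3,003.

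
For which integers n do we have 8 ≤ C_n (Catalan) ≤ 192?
4, 5, 6

Working:
C_3=5; C_4=14; C_5=42; C_6=132; C_7=429. So valid n = 4, 5, 6.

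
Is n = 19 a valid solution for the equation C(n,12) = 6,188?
No

Working:
C(19,12) = 19·18·17·16·15·14·13·12·11·10·9·8/12! = 24,135,932,620,800/479,001,600 = 50,388, which does not equal 6,188.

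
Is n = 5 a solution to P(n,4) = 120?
P(5,4) = 5·4·3·2 = 120, which equals 120.
Final answer: Yes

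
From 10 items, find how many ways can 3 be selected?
120
C(10,3) = 10! / (3! × (10-3)!)
         = 10! / (3! × 7!)
         = 120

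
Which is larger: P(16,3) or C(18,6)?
C(18,6)

Explanation: P(16,3)=3,360, C(18,6)=18,564.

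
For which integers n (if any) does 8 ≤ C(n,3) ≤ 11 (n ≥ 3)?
5

Reasoning: C(4,3)=4; C(5,3)=10; C(6,3)=20. So valid n = 5.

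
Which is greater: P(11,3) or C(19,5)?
C(19,5)
P(11,3)=990, C(19,5)=11,628.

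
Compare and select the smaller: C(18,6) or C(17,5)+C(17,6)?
By Pascal's identity: C(18,6) = C(17,5)+C(17,6) = 18,564. Equal.

Answer: Equal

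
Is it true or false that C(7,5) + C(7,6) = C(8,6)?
Pascal's identity: LHS = 21 + 7 = 28; RHS = C(8,6) = 28. Both sides agree, so the statement holds.
Final answer: True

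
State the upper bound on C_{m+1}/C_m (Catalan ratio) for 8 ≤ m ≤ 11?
C_{m+1}/C_m = 2(2m+1)/(m+2), which increases with m. Maximum at m = 11: 2·23/13 = 46/13.

Answer: 46/13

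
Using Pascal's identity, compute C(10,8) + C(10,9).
55

Working:
C(10,8) + C(10,9) = C(11,9) = 55.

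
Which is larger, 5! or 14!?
14!

Reasoning: 5!=120, 14!=87,178,291,200. 14! > 5!.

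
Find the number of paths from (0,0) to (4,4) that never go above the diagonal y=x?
14
Counted by the Catalan number C_4: C_4 = C(8,4)/(4+1) = 70/5 = 14.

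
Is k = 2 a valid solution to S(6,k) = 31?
Yes
S(6,2) = 2·S(5,2) + S(5,1) = 2·15 + 1 = 31, which equals 31.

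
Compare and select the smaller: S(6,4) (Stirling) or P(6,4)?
S(6,4)
S(6,4) = 4·S(5,4) + S(5,3) = 4·10 + 25 = 65; P(6,4) = 360.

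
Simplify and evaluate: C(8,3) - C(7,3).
21

C(8,3) - C(7,3) = C(7,2) = 21.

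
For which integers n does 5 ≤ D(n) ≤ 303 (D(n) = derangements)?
4, 5, 6

Using D(n) = (n−1)[D(n−1) + D(n−2)] with D(1)=0, D(2)=1: D(3)=2; D(4)=9; D(5)=44; D(6)=265; D(7)=1,854. So valid n = 4, 5, 6.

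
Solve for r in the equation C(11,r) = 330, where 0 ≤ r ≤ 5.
4

Working:
C(11,r) is increasing for 0 ≤ r ≤ 5. Stepping up (C(11,r+1) = C(11,r)·(11−r)/(r+1)): C(11,1) = 11, C(11,2) = 55, C(11,3) = 165, C(11,4) = 330 ✓. So r = 4.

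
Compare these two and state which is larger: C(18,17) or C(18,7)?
C(18,7)

Reasoning: C(18,17)=18, C(18,7)=31,824.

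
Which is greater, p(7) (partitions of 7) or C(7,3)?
C(7,3)

Pentagonal recurrence p(n) = p(n−1) + p(n−2) − p(n−5) − p(n−7) + …: p(7) = p(6) + p(5) − p(2) − p(0) = 11 + 7 − 2 − 1 = 15; C(7,3) = 35.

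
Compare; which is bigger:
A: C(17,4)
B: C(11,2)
A

A=C(17,4)=2,380, B=C(11,2)=55.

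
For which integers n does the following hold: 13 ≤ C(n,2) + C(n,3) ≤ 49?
5, 6

Solution: C(4,2)+C(4,3)=10; C(5,2)+C(5,3)=20; C(6,2)+C(6,3)=35; C(7,2)+C(7,3)=56. So valid n = 5, 6.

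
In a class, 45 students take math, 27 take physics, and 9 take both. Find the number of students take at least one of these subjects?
63
|A∪B| = |A|+|B|-|A∩B| = 45+27-9 = 63.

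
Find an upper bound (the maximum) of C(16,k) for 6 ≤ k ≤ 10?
12,870

C(16,k) is maximised at the centre of the row: C(16,8) = 12,870.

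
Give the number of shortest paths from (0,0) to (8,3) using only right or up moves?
165

Working:
Choose 8 rights from 11 moves: C(11,8) = 165.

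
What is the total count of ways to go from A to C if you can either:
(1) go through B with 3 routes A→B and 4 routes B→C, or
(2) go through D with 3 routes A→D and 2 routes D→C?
18
Route via B: 3×4=12. Route via D: 3×2=6. Total: 18.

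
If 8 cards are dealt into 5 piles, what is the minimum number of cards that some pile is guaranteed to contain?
2

Solution: Pigeonhole: ⌈8/5⌉ = 2.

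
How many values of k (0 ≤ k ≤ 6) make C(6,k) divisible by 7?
0

Solution: Checking C(6,k) mod 7 for k = 0..6: none are divisible by 7. Count = 0.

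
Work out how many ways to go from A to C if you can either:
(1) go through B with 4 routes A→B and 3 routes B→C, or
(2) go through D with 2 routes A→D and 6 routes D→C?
24

Working:
Route via B: 4×3=12. Route via D: 2×6=12. Total: 24.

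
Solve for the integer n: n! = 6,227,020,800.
13

Solution: n! is strictly increasing. 11! = 39,916,800, 12! = 479,001,600, 13! = 6,227,020,800 ✓. So n = 13.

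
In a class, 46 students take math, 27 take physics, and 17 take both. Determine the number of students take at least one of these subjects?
56

|A∪B| = |A|+|B|-|A∩B| = 46+27-17 = 56.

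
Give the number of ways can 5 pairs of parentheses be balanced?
Using the Catalan number formula: C_n = C(2n, n) / (n+1)
C_5 = C(10, 5) / (5+1)
     = 252 / 6
     = 42

Answer: 42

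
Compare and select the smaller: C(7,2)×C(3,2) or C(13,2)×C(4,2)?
C(7,2)×C(3,2)

Reasoning: C(7,2)×C(3,2)=63, C(13,2)×C(4,2)=468.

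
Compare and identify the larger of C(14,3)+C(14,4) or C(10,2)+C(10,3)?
First=1,365, Second=165.
Final answer: C(14,3)+C(14,4)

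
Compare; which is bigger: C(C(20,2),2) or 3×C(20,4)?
C(C(20,2),2)

Explanation: C(C(20,2),2)=17,955, 3×C(20,4)=14,535.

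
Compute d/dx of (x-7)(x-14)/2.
(2x - 21)/2

Solution: d/dx[(x-7)(x-14)] = (x-14) + (x-7) = 2x - 21. Dividing by 2 gives (2x - 21)/2.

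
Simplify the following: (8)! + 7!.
45,360

Solution: (8)! + 7! = (8)·7! + 7! = (8+1)·7! = 9·7! = 45,360.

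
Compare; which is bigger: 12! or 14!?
12!=479,001,600, 14!=87,178,291,200. 14! > 12!.
Final answer: 14!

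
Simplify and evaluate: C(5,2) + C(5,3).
20

Solution: By Pascal's identity: C(6,3) = 20.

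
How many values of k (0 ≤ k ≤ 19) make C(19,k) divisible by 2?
12

Checking C(19,k) mod 2 for k = 0..19: divisible at k = 4, 5, 6, 7, 8, 9, 10, 11, 12, 13, 14, 15. That's 12 values.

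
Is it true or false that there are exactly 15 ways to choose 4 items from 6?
True

Working:
C(6,4) = 15.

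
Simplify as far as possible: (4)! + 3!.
30

Reasoning: (4)! + 3! = (4)·3! + 3! = (4+1)·3! = 5·3! = 30.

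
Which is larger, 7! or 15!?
15!

Solution: 7!=5,040, 15!=1,307,674,368,000. 15! > 7!.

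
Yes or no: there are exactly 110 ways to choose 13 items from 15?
C(15,13) = 105 ≠ 110.

Answer: No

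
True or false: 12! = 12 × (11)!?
True

Working:
By definition n! = n × (n-1)!, so 12! = 12 × 11!.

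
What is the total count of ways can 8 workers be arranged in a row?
Arrangements of 8 distinct objects: 8! = 40,320.
Final answer: 40,320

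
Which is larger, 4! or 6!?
6!

Working:
4!=24, 6!=720. 6! > 4!.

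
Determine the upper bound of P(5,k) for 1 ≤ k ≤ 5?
120

Reasoning: P(5,k) increases in k, so maximum at k = 5: 5! = 120.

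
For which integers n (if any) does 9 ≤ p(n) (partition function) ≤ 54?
6, 7, 8, 9, 10

Solution: Tabulating p(n) via p(n) = p(n−1) + p(n−2) − p(n−5) − p(n−7) + …: p(5)=7; p(6)=11; p(7)=15; p(8)=22; p(9)=30; p(10)=42; p(11)=56. So valid n = 6, 7, 8, 9, 10.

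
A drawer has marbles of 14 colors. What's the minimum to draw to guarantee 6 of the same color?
71

Working:
Worst case: 5 of each = 70. One more: 71.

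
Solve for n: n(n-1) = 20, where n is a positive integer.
5
n² − n − 20 = 0, so n = (1 ± √(1 + 4·20))/2 = (1 ± √81)/2 = (1 ± 9)/2, i.e. n = 5 or n = -4. Taking the positive root, n = 5 (check: 5×4 = 20).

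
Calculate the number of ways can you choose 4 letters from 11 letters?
330

Working:
C(11,4) = 11! / (4! × (11-4)!)
         = 11! / (4! × 7!)
         = 330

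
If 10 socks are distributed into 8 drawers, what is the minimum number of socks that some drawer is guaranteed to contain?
2
Pigeonhole: ⌈10/8⌉ = 2.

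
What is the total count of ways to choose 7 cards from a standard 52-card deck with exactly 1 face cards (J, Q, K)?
46,060,560

12 face cards and 40 non-face cards: C(12,1) × C(40,6) = 12 × 3,838,380 = 46,060,560.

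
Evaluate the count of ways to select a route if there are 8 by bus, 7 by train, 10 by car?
25

By the addition principle: 8 + 7 + 10 = 25.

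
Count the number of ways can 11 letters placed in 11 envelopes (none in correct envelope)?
14,684,570

Solution: Using D(n) = (n-1)[D(n-1) + D(n-2)]:
D(11) = (11-1) × [D(10) + D(9)]
      = 10 × [1334961 + 133496]
      = 10 × 1468457
      = 14,684,570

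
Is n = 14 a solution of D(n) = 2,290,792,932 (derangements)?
No

Explanation: D(14) = (14-1)·[D(13) + D(12)] = 13·[2,290,792,932 + 176,214,841] = 32,071,101,049, which does not equal 2,290,792,932.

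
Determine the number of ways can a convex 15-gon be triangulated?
742,900

Explanation: Using the Catalan number formula: C_n = C(2n, n) / (n+1)
C_13 = C(26, 13) / (13+1)
     = 10400600 / 14
     = 742,900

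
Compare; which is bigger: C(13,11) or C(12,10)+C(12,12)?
C(13,11)

Working:
C(13,11)=78; C(12,10)+C(12,12)=66+1=67.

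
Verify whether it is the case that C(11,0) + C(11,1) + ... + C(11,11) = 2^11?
True

Binomial theorem with x = y = 1: Σ C(11,i) = (1+1)^11 = 2^11 = 2,048. The statement holds.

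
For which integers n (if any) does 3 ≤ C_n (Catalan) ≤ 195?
C_2=2; C_3=5; C_4=14; C_5=42; C_6=132; C_7=429. So valid n = 3, 4, 5, 6.
Final answer: 3, 4, 5, 6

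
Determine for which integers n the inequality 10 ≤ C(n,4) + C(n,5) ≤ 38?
6

Explanation: C(5,4)+C(5,5)=6; C(6,4)+C(6,5)=21; C(7,4)+C(7,5)=56. So valid n = 6.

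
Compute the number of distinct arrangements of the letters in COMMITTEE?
45,360

Working:
Word has 9 letters (C=1, O=1, M=2, I=1, T=2, E=2). Arrangements: 9!/Π(k!) = 45,360.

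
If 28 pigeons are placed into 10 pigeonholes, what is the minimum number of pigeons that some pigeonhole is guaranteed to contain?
3

Pigeonhole: ⌈28/10⌉ = 3.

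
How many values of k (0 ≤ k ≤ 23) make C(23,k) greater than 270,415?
8

Row 23 is unimodal and symmetric about k=23/2. C(23,7)=245,157 ≤ 270,415; C(23,8)=490,314 > 270,415; by symmetry C(23,k) > 270,415 for k = 8..15. That's 15 - 8 + 1 = 8 values.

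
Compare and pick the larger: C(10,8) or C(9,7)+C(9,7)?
C(9,7)+C(9,7)

Reasoning: C(10,8)=45; C(9,7)+C(9,7)=36+36=72.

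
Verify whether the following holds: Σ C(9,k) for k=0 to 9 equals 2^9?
True

Reasoning: Binomial theorem: Σ C(9,k) = (1+1)^9 = 2^9 = 512; RHS 2^9 = 512.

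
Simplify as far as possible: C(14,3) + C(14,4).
By Pascal's identity: C(15,4) = 1,365.

Answer: 1,365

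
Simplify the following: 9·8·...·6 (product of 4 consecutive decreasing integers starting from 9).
3,024

This is P(9,4) = 9!/(5)! = 3,024.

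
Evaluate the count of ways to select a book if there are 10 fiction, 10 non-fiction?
20

Working:
By the addition principle: 10 + 10 = 20.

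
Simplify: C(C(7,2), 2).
C(7,2) = 21, then C(21, 2) = 210.
Final answer: 210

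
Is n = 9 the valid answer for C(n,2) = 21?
No

Working:
C(9,2) = 9·8/2! = 72/2 = 36, which does not equal 21.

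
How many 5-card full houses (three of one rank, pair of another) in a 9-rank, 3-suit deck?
Triple rank: 9. Triple suits: C(3,3)=1. Pair rank: 8. Pair suits: C(3,2)=3. Total: 216.
Final answer: 216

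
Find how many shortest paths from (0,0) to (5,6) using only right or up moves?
462

Choose 5 rights from 11 moves: C(11,5) = 462.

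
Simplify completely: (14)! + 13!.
93,405,312,000

Reasoning: (14)! + 13! = (14)·13! + 13! = (14+1)·13! = 15·13! = 93,405,312,000.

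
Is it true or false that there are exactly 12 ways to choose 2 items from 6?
C(6,2) = 15 ≠ 12.
Final answer: False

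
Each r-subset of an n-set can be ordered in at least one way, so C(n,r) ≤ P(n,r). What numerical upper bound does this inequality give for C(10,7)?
P(10,7) = 10·9·8·7·6·5·4 = 604,800, so C(10,7) ≤ 604,800. (The bound is loose by a factor of 7! = 5,040: C(10,7) = 604,800/5,040 = 120.)
Final answer: 604,800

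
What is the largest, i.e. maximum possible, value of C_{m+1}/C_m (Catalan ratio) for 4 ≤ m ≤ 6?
13/4
C_{m+1}/C_m = 2(2m+1)/(m+2), which increases with m. Maximum at m = 6: 2·13/8 = 13/4.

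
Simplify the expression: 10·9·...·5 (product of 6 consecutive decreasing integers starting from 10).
151,200

Reasoning: This is P(10,6) = 10!/(4)! = 151,200.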